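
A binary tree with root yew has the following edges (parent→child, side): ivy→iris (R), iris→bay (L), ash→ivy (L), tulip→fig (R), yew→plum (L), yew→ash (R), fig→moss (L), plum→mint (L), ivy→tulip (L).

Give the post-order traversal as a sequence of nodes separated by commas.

Post-order visits the left subtree, then the right subtree, then the node.
At yew: go left to plum.
  At plum: go left to mint.
    mint is a leaf — visit mint.
  At plum: no right child.
  Visit plum.
At yew: go right to ash.
  At ash: go left to ivy.
    At ivy: go left to tulip.
      At tulip: no left child.
      At tulip: go right to fig.
        At fig: go left to moss.
          moss is a leaf — visit moss.
        At fig: no right child.
        Visit fig.
      Visit tulip.
    At ivy: go right to iris.
      At iris: go left to bay.
        bay is a leaf — visit bay.
      At iris: no right child.
      Visit iris.
    Visit ivy.
  At ash: no right child.
  Visit ash.
Visit yew.

mint, plum, moss, fig, tulip, bay, iris, ivy, ash, yew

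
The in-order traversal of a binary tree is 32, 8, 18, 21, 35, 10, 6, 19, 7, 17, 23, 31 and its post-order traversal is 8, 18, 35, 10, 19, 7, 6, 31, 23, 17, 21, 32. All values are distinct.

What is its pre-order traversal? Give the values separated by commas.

The last element of post-order is the root; it splits in-order into left and right subtrees.
Root 32: left subtree has 0 nodes { }, right has 11 {8, 18, 21, 35, 10, 6, 19, 7, 17, 23, 31}.
  Root 21: left subtree has 2 nodes {8, 18}, right has 8 {35, 10, 6, 19, 7, 17, 23, 31}.
    Root 18: left subtree has 1 node {8}, right has 0 { }.
    Root 17: left subtree has 5 nodes {35, 10, 6, 19, 7}, right has 2 {23, 31}.
      Root 6: left subtree has 2 nodes {35, 10}, right has 2 {19, 7}.
        Root 10: left subtree has 1 node {35}, right has 0 { }.
        Root 7: left subtree has 1 node {19}, right has 0 { }.
      Root 23: left subtree has 0 nodes { }, right has 1 {31}.

32, 21, 18, 8, 17, 6, 10, 35, 7, 19, 23, 31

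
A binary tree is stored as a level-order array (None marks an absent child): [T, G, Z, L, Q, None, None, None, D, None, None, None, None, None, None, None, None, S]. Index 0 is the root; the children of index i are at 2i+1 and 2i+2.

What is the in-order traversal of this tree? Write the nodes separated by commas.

L, S, D, G, Q, T, Z

In-order visits the left subtree, then the node, then the right subtree.
At T: go left to G.
  At G: go left to L.
    At L: no left child.
    Visit L.
    At L: go right to D.
      At D: go left to S.
        S is a leaf — visit S.
      Visit D.
      At D: no right child.
  Visit G.
  At G: go right to Q.
    Q is a leaf — visit Q.
Visit T.
At T: go right to Z.
  Z is a leaf — visit Z.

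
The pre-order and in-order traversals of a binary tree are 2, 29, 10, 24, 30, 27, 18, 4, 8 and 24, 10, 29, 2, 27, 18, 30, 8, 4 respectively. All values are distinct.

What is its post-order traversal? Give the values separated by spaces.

24 10 29 18 27 8 4 30 2

The first element of pre-order is the root; it splits in-order into left and right subtrees.
Root 2: left subtree has 3 nodes {24, 10, 29}, right has 5 {27, 18, 30, 8, 4}.
  Root 29: left subtree has 2 nodes {24, 10}, right has 0 { }.
    Root 10: left subtree has 1 node {24}, right has 0 { }.
  Root 30: left subtree has 2 nodes {27, 18}, right has 2 {8, 4}.
    Root 27: left subtree has 0 nodes { }, right has 1 {18}.
    Root 4: left subtree has 1 node {8}, right has 0 { }.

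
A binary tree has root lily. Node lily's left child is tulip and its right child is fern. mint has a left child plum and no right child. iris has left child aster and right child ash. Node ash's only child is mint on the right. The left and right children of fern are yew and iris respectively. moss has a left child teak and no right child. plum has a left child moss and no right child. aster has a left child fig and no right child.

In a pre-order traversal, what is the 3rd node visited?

Pre-order visits the node, then its left subtree, then its right subtree.
Visit lily.
At lily: go left to tulip.
  tulip is a leaf — visit tulip.
At lily: go right to fern.
  Visit fern.
  At fern: go left to yew.
    yew is a leaf — visit yew.
  At fern: go right to iris.
    Visit iris.
    At iris: go left to aster.
      Visit aster.
      At aster: go left to fig.
        fig is a leaf — visit fig.
      At aster: no right child.
    At iris: go right to ash.
      Visit ash.
      At ash: no left child.
      At ash: go right to mint.
        Visit mint.
        At mint: go left to plum.
          Visit plum.
          At plum: go left to moss.
            Visit moss.
            At moss: go left to teak.
              teak is a leaf — visit teak.
            At moss: no right child.
          At plum: no right child.
        At mint: no right child.
Full pre-order sequence: lily, tulip, fern, yew, iris, aster, fig, ash, mint, plum, moss, teak.

fern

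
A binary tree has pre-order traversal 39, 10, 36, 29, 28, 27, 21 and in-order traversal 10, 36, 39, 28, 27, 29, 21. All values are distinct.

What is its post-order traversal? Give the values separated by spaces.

The first element of pre-order is the root; it splits in-order into left and right subtrees.
Root 39: left subtree has 2 nodes {10, 36}, right has 4 {28, 27, 29, 21}.
  Root 10: left subtree has 0 nodes { }, right has 1 {36}.
  Root 29: left subtree has 2 nodes {28, 27}, right has 1 {21}.
    Root 28: left subtree has 0 nodes { }, right has 1 {27}.

36 10 27 28 21 29 39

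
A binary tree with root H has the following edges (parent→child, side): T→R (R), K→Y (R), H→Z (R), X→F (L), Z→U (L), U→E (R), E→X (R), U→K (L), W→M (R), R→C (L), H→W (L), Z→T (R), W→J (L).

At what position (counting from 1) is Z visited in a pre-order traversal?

5

Pre-order visits the node, then its left subtree, then its right subtree.
Visit H.
At H: go left to W.
  Visit W.
  At W: go left to J.
    J is a leaf — visit J.
  At W: go right to M.
    M is a leaf — visit M.
At H: go right to Z.
  Visit Z.
  At Z: go left to U.
    Visit U.
    At U: go left to K.
      Visit K.
      At K: no left child.
      At K: go right to Y.
        Y is a leaf — visit Y.
    At U: go right to E.
      Visit E.
      At E: no left child.
      At E: go right to X.
        Visit X.
        At X: go left to F.
          F is a leaf — visit F.
        At X: no right child.
  At Z: go right to T.
    Visit T.
    At T: no left child.
    At T: go right to R.
      Visit R.
      At R: go left to C.
        C is a leaf — visit C.
      At R: no right child.
Full pre-order sequence: H, W, J, M, Z, U, K, Y, E, X, F, T, R, C.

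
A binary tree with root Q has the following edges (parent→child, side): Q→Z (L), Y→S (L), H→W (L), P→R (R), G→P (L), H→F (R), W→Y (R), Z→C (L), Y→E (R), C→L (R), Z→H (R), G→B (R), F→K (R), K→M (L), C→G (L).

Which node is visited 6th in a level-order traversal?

L

Level-order visits nodes level by level from the root, left to right within each level.
Level 0: Q
Level 1: Z
Level 2: C, H
Level 3: G, L, W, F
Level 4: P, B, Y, K
Level 5: R, S, E, M
Full level-order sequence: Q, Z, C, H, G, L, W, F, P, B, Y, K, R, S, E, M.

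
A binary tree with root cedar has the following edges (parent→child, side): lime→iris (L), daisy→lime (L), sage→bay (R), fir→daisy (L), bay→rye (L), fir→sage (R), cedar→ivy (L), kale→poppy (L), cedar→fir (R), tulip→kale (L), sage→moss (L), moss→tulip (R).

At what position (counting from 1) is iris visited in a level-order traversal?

9

Level-order visits nodes level by level from the root, left to right within each level.
Level 0: cedar
Level 1: ivy, fir
Level 2: daisy, sage
Level 3: lime, moss, bay
Level 4: iris, tulip, rye
Level 5: kale
Level 6: poppy
Full level-order sequence: cedar, ivy, fir, daisy, sage, lime, moss, bay, iris, tulip, rye, kale, poppy.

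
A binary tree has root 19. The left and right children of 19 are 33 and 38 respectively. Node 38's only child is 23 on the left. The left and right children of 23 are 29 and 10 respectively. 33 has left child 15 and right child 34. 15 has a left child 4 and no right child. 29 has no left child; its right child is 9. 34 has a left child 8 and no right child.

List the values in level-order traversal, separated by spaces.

Level-order visits nodes level by level from the root, left to right within each level.
Level 0: 19
Level 1: 33, 38
Level 2: 15, 34, 23
Level 3: 4, 8, 29, 10
Level 4: 9

19 33 38 15 34 23 4 8 29 10 9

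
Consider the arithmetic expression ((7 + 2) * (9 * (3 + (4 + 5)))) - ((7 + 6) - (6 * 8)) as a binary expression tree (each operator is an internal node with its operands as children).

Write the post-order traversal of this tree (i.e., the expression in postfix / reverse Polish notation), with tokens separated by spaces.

7 2 + 9 3 4 5 + + * * 7 6 + 6 8 * - -

Post-order on an expression tree gives postfix notation: for each operator, emit left operand, right operand, then the operator.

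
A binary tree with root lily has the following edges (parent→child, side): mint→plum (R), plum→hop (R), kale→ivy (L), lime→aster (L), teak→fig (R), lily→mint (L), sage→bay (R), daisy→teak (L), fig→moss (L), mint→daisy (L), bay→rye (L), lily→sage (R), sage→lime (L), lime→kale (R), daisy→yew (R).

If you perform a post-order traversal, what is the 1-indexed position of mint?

Post-order visits the left subtree, then the right subtree, then the node.
At lily: go left to mint.
  At mint: go left to daisy.
    At daisy: go left to teak.
      At teak: no left child.
      At teak: go right to fig.
        At fig: go left to moss.
          moss is a leaf — visit moss.
        At fig: no right child.
        Visit fig.
      Visit teak.
    At daisy: go right to yew.
      yew is a leaf — visit yew.
    Visit daisy.
  At mint: go right to plum.
    At plum: no left child.
    At plum: go right to hop.
      hop is a leaf — visit hop.
    Visit plum.
  Visit mint.
At lily: go right to sage.
  At sage: go left to lime.
    At lime: go left to aster.
      aster is a leaf — visit aster.
    At lime: go right to kale.
      At kale: go left to ivy.
        ivy is a leaf — visit ivy.
      At kale: no right child.
      Visit kale.
    Visit lime.
  At sage: go right to bay.
    At bay: go left to rye.
      rye is a leaf — visit rye.
    At bay: no right child.
    Visit bay.
  Visit sage.
Visit lily.
Full post-order sequence: moss, fig, teak, yew, daisy, hop, plum, mint, aster, ivy, kale, lime, rye, bay, sage, lily.

8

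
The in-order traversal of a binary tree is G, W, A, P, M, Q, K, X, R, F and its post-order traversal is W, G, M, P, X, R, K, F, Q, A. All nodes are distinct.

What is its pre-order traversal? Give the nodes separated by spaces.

The last element of post-order is the root; it splits in-order into left and right subtrees.
Root A: left subtree has 2 nodes {G, W}, right has 7 {P, M, Q, K, X, R, F}.
  Root G: left subtree has 0 nodes { }, right has 1 {W}.
  Root Q: left subtree has 2 nodes {P, M}, right has 4 {K, X, R, F}.
    Root P: left subtree has 0 nodes { }, right has 1 {M}.
    Root F: left subtree has 3 nodes {K, X, R}, right has 0 { }.
      Root K: left subtree has 0 nodes { }, right has 2 {X, R}.
        Root R: left subtree has 1 node {X}, right has 0 { }.

A G W Q P M F K R X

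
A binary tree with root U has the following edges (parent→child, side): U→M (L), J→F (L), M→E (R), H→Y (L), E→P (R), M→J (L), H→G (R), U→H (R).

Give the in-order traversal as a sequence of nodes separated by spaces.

F J M E P U Y H G

In-order visits the left subtree, then the node, then the right subtree.
At U: go left to M.
  At M: go left to J.
    At J: go left to F.
      F is a leaf — visit F.
    Visit J.
    At J: no right child.
  Visit M.
  At M: go right to E.
    At E: no left child.
    Visit E.
    At E: go right to P.
      P is a leaf — visit P.
Visit U.
At U: go right to H.
  At H: go left to Y.
    Y is a leaf — visit Y.
  Visit H.
  At H: go right to G.
    G is a leaf — visit G.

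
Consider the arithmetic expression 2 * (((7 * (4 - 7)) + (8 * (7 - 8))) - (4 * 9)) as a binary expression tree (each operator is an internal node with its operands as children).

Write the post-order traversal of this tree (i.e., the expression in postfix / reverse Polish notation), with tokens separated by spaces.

Post-order on an expression tree gives postfix notation: for each operator, emit left operand, right operand, then the operator.

2 7 4 7 - * 8 7 8 - * + 4 9 * - *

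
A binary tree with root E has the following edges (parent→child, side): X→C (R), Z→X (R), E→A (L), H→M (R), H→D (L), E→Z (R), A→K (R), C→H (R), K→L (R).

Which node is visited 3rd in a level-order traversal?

Level-order visits nodes level by level from the root, left to right within each level.
Level 0: E
Level 1: A, Z
Level 2: K, X
Level 3: L, C
Level 4: H
Level 5: D, M
Full level-order sequence: E, A, Z, K, X, L, C, H, D, M.

Z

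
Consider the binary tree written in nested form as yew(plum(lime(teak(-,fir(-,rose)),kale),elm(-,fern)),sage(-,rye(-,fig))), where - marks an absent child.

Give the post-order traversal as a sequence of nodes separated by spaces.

rose fir teak kale lime fern elm plum fig rye sage yew

Post-order visits the left subtree, then the right subtree, then the node.
At yew: go left to plum.
  At plum: go left to lime.
    At lime: go left to teak.
      At teak: no left child.
      At teak: go right to fir.
        At fir: no left child.
        At fir: go right to rose.
          rose is a leaf — visit rose.
        Visit fir.
      Visit teak.
    At lime: go right to kale.
      kale is a leaf — visit kale.
    Visit lime.
  At plum: go right to elm.
    At elm: no left child.
    At elm: go right to fern.
      fern is a leaf — visit fern.
    Visit elm.
  Visit plum.
At yew: go right to sage.
  At sage: no left child.
  At sage: go right to rye.
    At rye: no left child.
    At rye: go right to fig.
      fig is a leaf — visit fig.
    Visit rye.
  Visit sage.
Visit yew.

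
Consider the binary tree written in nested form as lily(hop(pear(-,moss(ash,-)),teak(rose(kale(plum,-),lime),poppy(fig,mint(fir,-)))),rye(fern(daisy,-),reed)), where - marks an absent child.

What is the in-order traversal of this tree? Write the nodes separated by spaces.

In-order visits the left subtree, then the node, then the right subtree.
At lily: go left to hop.
  At hop: go left to pear.
    At pear: no left child.
    Visit pear.
    At pear: go right to moss.
      At moss: go left to ash.
        ash is a leaf — visit ash.
      Visit moss.
      At moss: no right child.
  Visit hop.
  At hop: go right to teak.
    At teak: go left to rose.
      At rose: go left to kale.
        At kale: go left to plum.
          plum is a leaf — visit plum.
        Visit kale.
        At kale: no right child.
      Visit rose.
      At rose: go right to lime.
        lime is a leaf — visit lime.
    Visit teak.
    At teak: go right to poppy.
      At poppy: go left to fig.
        fig is a leaf — visit fig.
      Visit poppy.
      At poppy: go right to mint.
        At mint: go left to fir.
          fir is a leaf — visit fir.
        Visit mint.
        At mint: no right child.
Visit lily.
At lily: go right to rye.
  At rye: go left to fern.
    At fern: go left to daisy.
      daisy is a leaf — visit daisy.
    Visit fern.
    At fern: no right child.
  Visit rye.
  At rye: go right to reed.
    reed is a leaf — visit reed.

pear ash moss hop plum kale rose lime teak fig poppy fir mint lily daisy fern rye reed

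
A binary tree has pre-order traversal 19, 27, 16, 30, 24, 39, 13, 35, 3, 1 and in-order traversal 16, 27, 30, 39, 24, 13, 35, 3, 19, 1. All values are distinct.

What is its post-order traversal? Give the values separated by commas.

16, 39, 3, 35, 13, 24, 30, 27, 1, 19

The first element of pre-order is the root; it splits in-order into left and right subtrees.
Root 19: left subtree has 8 nodes {16, 27, 30, 39, 24, 13, 35, 3}, right has 1 {1}.
  Root 27: left subtree has 1 node {16}, right has 6 {30, 39, 24, 13, 35, 3}.
    Root 30: left subtree has 0 nodes { }, right has 5 {39, 24, 13, 35, 3}.
      Root 24: left subtree has 1 node {39}, right has 3 {13, 35, 3}.
        Root 13: left subtree has 0 nodes { }, right has 2 {35, 3}.
          Root 35: left subtree has 0 nodes { }, right has 1 {3}.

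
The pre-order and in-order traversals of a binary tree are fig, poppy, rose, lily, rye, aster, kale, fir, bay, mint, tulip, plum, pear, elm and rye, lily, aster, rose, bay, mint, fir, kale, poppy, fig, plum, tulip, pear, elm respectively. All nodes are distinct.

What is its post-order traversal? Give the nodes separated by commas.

rye, aster, lily, mint, bay, fir, kale, rose, poppy, plum, elm, pear, tulip, fig

The first element of pre-order is the root; it splits in-order into left and right subtrees.
Root fig: left subtree has 9 nodes {rye, lily, aster, rose, bay, mint, fir, kale, poppy}, right has 4 {plum, tulip, pear, elm}.
  Root poppy: left subtree has 8 nodes {rye, lily, aster, rose, bay, mint, fir, kale}, right has 0 { }.
    Root rose: left subtree has 3 nodes {rye, lily, aster}, right has 4 {bay, mint, fir, kale}.
      Root lily: left subtree has 1 node {rye}, right has 1 {aster}.
      Root kale: left subtree has 3 nodes {bay, mint, fir}, right has 0 { }.
        Root fir: left subtree has 2 nodes {bay, mint}, right has 0 { }.
          Root bay: left subtree has 0 nodes { }, right has 1 {mint}.
  Root tulip: left subtree has 1 node {plum}, right has 2 {pear, elm}.
    Root pear: left subtree has 0 nodes { }, right has 1 {elm}.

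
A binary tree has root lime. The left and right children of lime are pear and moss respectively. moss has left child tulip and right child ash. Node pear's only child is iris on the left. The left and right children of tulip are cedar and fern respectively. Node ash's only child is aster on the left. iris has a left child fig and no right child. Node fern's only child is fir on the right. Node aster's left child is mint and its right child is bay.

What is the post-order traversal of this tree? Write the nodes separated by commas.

Post-order visits the left subtree, then the right subtree, then the node.
At lime: go left to pear.
  At pear: go left to iris.
    At iris: go left to fig.
      fig is a leaf — visit fig.
    At iris: no right child.
    Visit iris.
  At pear: no right child.
  Visit pear.
At lime: go right to moss.
  At moss: go left to tulip.
    At tulip: go left to cedar.
      cedar is a leaf — visit cedar.
    At tulip: go right to fern.
      At fern: no left child.
      At fern: go right to fir.
        fir is a leaf — visit fir.
      Visit fern.
    Visit tulip.
  At moss: go right to ash.
    At ash: go left to aster.
      At aster: go left to mint.
        mint is a leaf — visit mint.
      At aster: go right to bay.
        bay is a leaf — visit bay.
      Visit aster.
    At ash: no right child.
    Visit ash.
  Visit moss.
Visit lime.

fig, iris, pear, cedar, fir, fern, tulip, mint, bay, aster, ash, moss, lime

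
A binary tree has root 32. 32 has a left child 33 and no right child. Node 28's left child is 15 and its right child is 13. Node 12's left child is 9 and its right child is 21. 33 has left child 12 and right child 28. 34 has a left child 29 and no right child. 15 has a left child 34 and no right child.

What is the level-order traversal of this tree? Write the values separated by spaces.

32 33 12 28 9 21 15 13 34 29

Level-order visits nodes level by level from the root, left to right within each level.
Level 0: 32
Level 1: 33
Level 2: 12, 28
Level 3: 9, 21, 15, 13
Level 4: 34
Level 5: 29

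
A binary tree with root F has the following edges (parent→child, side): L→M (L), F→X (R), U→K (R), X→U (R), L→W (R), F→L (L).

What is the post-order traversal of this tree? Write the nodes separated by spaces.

Post-order visits the left subtree, then the right subtree, then the node.
At F: go left to L.
  At L: go left to M.
    M is a leaf — visit M.
  At L: go right to W.
    W is a leaf — visit W.
  Visit L.
At F: go right to X.
  At X: no left child.
  At X: go right to U.
    At U: no left child.
    At U: go right to K.
      K is a leaf — visit K.
    Visit U.
  Visit X.
Visit F.

M W L K U X F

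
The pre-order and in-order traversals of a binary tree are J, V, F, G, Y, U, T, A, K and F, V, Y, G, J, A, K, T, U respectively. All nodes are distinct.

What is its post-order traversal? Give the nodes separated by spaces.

The first element of pre-order is the root; it splits in-order into left and right subtrees.
Root J: left subtree has 4 nodes {F, V, Y, G}, right has 4 {A, K, T, U}.
  Root V: left subtree has 1 node {F}, right has 2 {Y, G}.
    Root G: left subtree has 1 node {Y}, right has 0 { }.
  Root U: left subtree has 3 nodes {A, K, T}, right has 0 { }.
    Root T: left subtree has 2 nodes {A, K}, right has 0 { }.
      Root A: left subtree has 0 nodes { }, right has 1 {K}.

F Y G V K A T U J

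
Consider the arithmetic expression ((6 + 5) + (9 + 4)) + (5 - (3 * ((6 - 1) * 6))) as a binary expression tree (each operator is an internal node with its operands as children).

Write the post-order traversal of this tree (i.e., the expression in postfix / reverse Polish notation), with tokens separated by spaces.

6 5 + 9 4 + + 5 3 6 1 - 6 * * - +

Post-order on an expression tree gives postfix notation: for each operator, emit left operand, right operand, then the operator.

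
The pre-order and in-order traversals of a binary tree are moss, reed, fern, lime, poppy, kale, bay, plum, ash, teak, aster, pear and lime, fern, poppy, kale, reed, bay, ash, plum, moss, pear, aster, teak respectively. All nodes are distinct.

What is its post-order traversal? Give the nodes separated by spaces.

lime kale poppy fern ash plum bay reed pear aster teak moss

The first element of pre-order is the root; it splits in-order into left and right subtrees.
Root moss: left subtree has 8 nodes {lime, fern, poppy, kale, reed, bay, ash, plum}, right has 3 {pear, aster, teak}.
  Root reed: left subtree has 4 nodes {lime, fern, poppy, kale}, right has 3 {bay, ash, plum}.
    Root fern: left subtree has 1 node {lime}, right has 2 {poppy, kale}.
      Root poppy: left subtree has 0 nodes { }, right has 1 {kale}.
    Root bay: left subtree has 0 nodes { }, right has 2 {ash, plum}.
      Root plum: left subtree has 1 node {ash}, right has 0 { }.
  Root teak: left subtree has 2 nodes {pear, aster}, right has 0 { }.
    Root aster: left subtree has 1 node {pear}, right has 0 { }.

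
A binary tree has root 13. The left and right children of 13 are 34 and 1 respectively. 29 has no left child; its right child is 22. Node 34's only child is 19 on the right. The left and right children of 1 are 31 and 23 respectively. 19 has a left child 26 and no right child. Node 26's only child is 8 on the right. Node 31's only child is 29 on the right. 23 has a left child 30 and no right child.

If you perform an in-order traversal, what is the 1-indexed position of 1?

9

In-order visits the left subtree, then the node, then the right subtree.
At 13: go left to 34.
  At 34: no left child.
  Visit 34.
  At 34: go right to 19.
    At 19: go left to 26.
      At 26: no left child.
      Visit 26.
      At 26: go right to 8.
        8 is a leaf — visit 8.
    Visit 19.
    At 19: no right child.
Visit 13.
At 13: go right to 1.
  At 1: go left to 31.
    At 31: no left child.
    Visit 31.
    At 31: go right to 29.
      At 29: no left child.
      Visit 29.
      At 29: go right to 22.
        22 is a leaf — visit 22.
  Visit 1.
  At 1: go right to 23.
    At 23: go left to 30.
      30 is a leaf — visit 30.
    Visit 23.
    At 23: no right child.
Full in-order sequence: 34, 26, 8, 19, 13, 31, 29, 22, 1, 30, 23.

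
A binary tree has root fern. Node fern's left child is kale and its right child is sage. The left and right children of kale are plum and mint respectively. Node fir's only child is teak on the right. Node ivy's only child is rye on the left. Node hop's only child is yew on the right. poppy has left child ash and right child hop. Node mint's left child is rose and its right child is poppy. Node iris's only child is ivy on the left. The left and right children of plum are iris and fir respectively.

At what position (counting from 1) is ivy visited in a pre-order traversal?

Pre-order visits the node, then its left subtree, then its right subtree.
Visit fern.
At fern: go left to kale.
  Visit kale.
  At kale: go left to plum.
    Visit plum.
    At plum: go left to iris.
      Visit iris.
      At iris: go left to ivy.
        Visit ivy.
        At ivy: go left to rye.
          rye is a leaf — visit rye.
        At ivy: no right child.
      At iris: no right child.
    At plum: go right to fir.
      Visit fir.
      At fir: no left child.
      At fir: go right to teak.
        teak is a leaf — visit teak.
  At kale: go right to mint.
    Visit mint.
    At mint: go left to rose.
      rose is a leaf — visit rose.
    At mint: go right to poppy.
      Visit poppy.
      At poppy: go left to ash.
        ash is a leaf — visit ash.
      At poppy: go right to hop.
        Visit hop.
        At hop: no left child.
        At hop: go right to yew.
          yew is a leaf — visit yew.
At fern: go right to sage.
  sage is a leaf — visit sage.
Full pre-order sequence: fern, kale, plum, iris, ivy, rye, fir, teak, mint, rose, poppy, ash, hop, yew, sage.

5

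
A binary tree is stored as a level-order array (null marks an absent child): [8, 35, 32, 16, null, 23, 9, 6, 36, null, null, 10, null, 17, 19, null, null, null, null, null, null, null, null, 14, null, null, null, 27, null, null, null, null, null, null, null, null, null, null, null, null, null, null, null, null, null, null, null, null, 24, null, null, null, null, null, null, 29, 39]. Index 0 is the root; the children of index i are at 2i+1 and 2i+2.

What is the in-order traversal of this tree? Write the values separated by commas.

6, 16, 36, 35, 8, 14, 24, 10, 23, 32, 29, 27, 39, 17, 9, 19

In-order visits the left subtree, then the node, then the right subtree.
At 8: go left to 35.
  At 35: go left to 16.
    At 16: go left to 6.
      6 is a leaf — visit 6.
    Visit 16.
    At 16: go right to 36.
      36 is a leaf — visit 36.
  Visit 35.
  At 35: no right child.
Visit 8.
At 8: go right to 32.
  At 32: go left to 23.
    At 23: go left to 10.
      At 10: go left to 14.
        At 14: no left child.
        Visit 14.
        At 14: go right to 24.
          24 is a leaf — visit 24.
      Visit 10.
      At 10: no right child.
    Visit 23.
    At 23: no right child.
  Visit 32.
  At 32: go right to 9.
    At 9: go left to 17.
      At 17: go left to 27.
        At 27: go left to 29.
          29 is a leaf — visit 29.
        Visit 27.
        At 27: go right to 39.
          39 is a leaf — visit 39.
      Visit 17.
      At 17: no right child.
    Visit 9.
    At 9: go right to 19.
      19 is a leaf — visit 19.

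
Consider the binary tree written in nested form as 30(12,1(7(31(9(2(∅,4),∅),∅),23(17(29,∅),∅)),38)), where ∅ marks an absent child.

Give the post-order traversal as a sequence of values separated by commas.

12, 4, 2, 9, 31, 29, 17, 23, 7, 38, 1, 30

Post-order visits the left subtree, then the right subtree, then the node.
At 30: go left to 12.
  12 is a leaf — visit 12.
At 30: go right to 1.
  At 1: go left to 7.
    At 7: go left to 31.
      At 31: go left to 9.
        At 9: go left to 2.
          At 2: no left child.
          At 2: go right to 4.
            4 is a leaf — visit 4.
          Visit 2.
        At 9: no right child.
        Visit 9.
      At 31: no right child.
      Visit 31.
    At 7: go right to 23.
      At 23: go left to 17.
        At 17: go left to 29.
          29 is a leaf — visit 29.
        At 17: no right child.
        Visit 17.
      At 23: no right child.
      Visit 23.
    Visit 7.
  At 1: go right to 38.
    38 is a leaf — visit 38.
  Visit 1.
Visit 30.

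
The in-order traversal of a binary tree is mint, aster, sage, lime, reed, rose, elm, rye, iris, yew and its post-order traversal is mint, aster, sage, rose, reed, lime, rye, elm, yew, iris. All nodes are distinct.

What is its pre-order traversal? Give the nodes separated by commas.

iris, elm, lime, sage, aster, mint, reed, rose, rye, yew

The last element of post-order is the root; it splits in-order into left and right subtrees.
Root iris: left subtree has 8 nodes {mint, aster, sage, lime, reed, rose, elm, rye}, right has 1 {yew}.
  Root elm: left subtree has 6 nodes {mint, aster, sage, lime, reed, rose}, right has 1 {rye}.
    Root lime: left subtree has 3 nodes {mint, aster, sage}, right has 2 {reed, rose}.
      Root sage: left subtree has 2 nodes {mint, aster}, right has 0 { }.
        Root aster: left subtree has 1 node {mint}, right has 0 { }.
      Root reed: left subtree has 0 nodes { }, right has 1 {rose}.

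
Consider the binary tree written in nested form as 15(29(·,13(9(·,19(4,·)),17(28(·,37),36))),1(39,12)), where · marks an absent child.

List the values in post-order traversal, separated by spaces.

Post-order visits the left subtree, then the right subtree, then the node.
At 15: go left to 29.
  At 29: no left child.
  At 29: go right to 13.
    At 13: go left to 9.
      At 9: no left child.
      At 9: go right to 19.
        At 19: go left to 4.
          4 is a leaf — visit 4.
        At 19: no right child.
        Visit 19.
      Visit 9.
    At 13: go right to 17.
      At 17: go left to 28.
        At 28: no left child.
        At 28: go right to 37.
          37 is a leaf — visit 37.
        Visit 28.
      At 17: go right to 36.
        36 is a leaf — visit 36.
      Visit 17.
    Visit 13.
  Visit 29.
At 15: go right to 1.
  At 1: go left to 39.
    39 is a leaf — visit 39.
  At 1: go right to 12.
    12 is a leaf — visit 12.
  Visit 1.
Visit 15.

4 19 9 37 28 36 17 13 29 39 12 1 15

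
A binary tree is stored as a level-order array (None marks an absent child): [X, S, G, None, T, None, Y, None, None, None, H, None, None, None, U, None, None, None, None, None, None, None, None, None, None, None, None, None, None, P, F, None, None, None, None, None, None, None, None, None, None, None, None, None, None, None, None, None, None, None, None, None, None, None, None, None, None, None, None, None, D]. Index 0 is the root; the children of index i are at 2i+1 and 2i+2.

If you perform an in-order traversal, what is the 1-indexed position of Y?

In-order visits the left subtree, then the node, then the right subtree.
At X: go left to S.
  At S: no left child.
  Visit S.
  At S: go right to T.
    At T: no left child.
    Visit T.
    At T: go right to H.
      H is a leaf — visit H.
Visit X.
At X: go right to G.
  At G: no left child.
  Visit G.
  At G: go right to Y.
    At Y: no left child.
    Visit Y.
    At Y: go right to U.
      At U: go left to P.
        At P: no left child.
        Visit P.
        At P: go right to D.
          D is a leaf — visit D.
      Visit U.
      At U: go right to F.
        F is a leaf — visit F.
Full in-order sequence: S, T, H, X, G, Y, P, D, U, F.

6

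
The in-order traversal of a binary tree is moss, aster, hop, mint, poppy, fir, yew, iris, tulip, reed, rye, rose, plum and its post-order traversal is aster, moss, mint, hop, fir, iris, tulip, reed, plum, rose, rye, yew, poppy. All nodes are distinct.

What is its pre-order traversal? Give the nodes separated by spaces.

poppy hop moss aster mint yew fir rye reed tulip iris rose plum

The last element of post-order is the root; it splits in-order into left and right subtrees.
Root poppy: left subtree has 4 nodes {moss, aster, hop, mint}, right has 8 {fir, yew, iris, tulip, reed, rye, rose, plum}.
  Root hop: left subtree has 2 nodes {moss, aster}, right has 1 {mint}.
    Root moss: left subtree has 0 nodes { }, right has 1 {aster}.
  Root yew: left subtree has 1 node {fir}, right has 6 {iris, tulip, reed, rye, rose, plum}.
    Root rye: left subtree has 3 nodes {iris, tulip, reed}, right has 2 {rose, plum}.
      Root reed: left subtree has 2 nodes {iris, tulip}, right has 0 { }.
        Root tulip: left subtree has 1 node {iris}, right has 0 { }.
      Root rose: left subtree has 0 nodes { }, right has 1 {plum}.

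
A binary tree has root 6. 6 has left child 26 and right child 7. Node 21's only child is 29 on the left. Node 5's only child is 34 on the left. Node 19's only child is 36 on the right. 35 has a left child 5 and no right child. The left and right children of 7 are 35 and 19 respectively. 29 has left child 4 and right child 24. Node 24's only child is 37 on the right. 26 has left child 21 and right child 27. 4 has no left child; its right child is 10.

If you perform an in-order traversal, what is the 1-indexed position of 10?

2

In-order visits the left subtree, then the node, then the right subtree.
At 6: go left to 26.
  At 26: go left to 21.
    At 21: go left to 29.
      At 29: go left to 4.
        At 4: no left child.
        Visit 4.
        At 4: go right to 10.
          10 is a leaf — visit 10.
      Visit 29.
      At 29: go right to 24.
        At 24: no left child.
        Visit 24.
        At 24: go right to 37.
          37 is a leaf — visit 37.
    Visit 21.
    At 21: no right child.
  Visit 26.
  At 26: go right to 27.
    27 is a leaf — visit 27.
Visit 6.
At 6: go right to 7.
  At 7: go left to 35.
    At 35: go left to 5.
      At 5: go left to 34.
        34 is a leaf — visit 34.
      Visit 5.
      At 5: no right child.
    Visit 35.
    At 35: no right child.
  Visit 7.
  At 7: go right to 19.
    At 19: no left child.
    Visit 19.
    At 19: go right to 36.
      36 is a leaf — visit 36.
Full in-order sequence: 4, 10, 29, 24, 37, 21, 26, 27, 6, 34, 5, 35, 7, 19, 36.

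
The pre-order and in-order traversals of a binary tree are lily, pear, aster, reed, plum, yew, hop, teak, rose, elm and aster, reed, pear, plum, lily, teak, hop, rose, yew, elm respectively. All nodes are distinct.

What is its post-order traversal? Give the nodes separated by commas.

The first element of pre-order is the root; it splits in-order into left and right subtrees.
Root lily: left subtree has 4 nodes {aster, reed, pear, plum}, right has 5 {teak, hop, rose, yew, elm}.
  Root pear: left subtree has 2 nodes {aster, reed}, right has 1 {plum}.
    Root aster: left subtree has 0 nodes { }, right has 1 {reed}.
  Root yew: left subtree has 3 nodes {teak, hop, rose}, right has 1 {elm}.
    Root hop: left subtree has 1 node {teak}, right has 1 {rose}.

reed, aster, plum, pear, teak, rose, hop, elm, yew, lily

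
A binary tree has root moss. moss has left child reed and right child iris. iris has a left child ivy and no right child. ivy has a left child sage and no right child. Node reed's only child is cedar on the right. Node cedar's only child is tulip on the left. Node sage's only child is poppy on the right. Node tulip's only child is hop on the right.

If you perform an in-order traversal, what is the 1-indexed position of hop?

In-order visits the left subtree, then the node, then the right subtree.
At moss: go left to reed.
  At reed: no left child.
  Visit reed.
  At reed: go right to cedar.
    At cedar: go left to tulip.
      At tulip: no left child.
      Visit tulip.
      At tulip: go right to hop.
        hop is a leaf — visit hop.
    Visit cedar.
    At cedar: no right child.
Visit moss.
At moss: go right to iris.
  At iris: go left to ivy.
    At ivy: go left to sage.
      At sage: no left child.
      Visit sage.
      At sage: go right to poppy.
        poppy is a leaf — visit poppy.
    Visit ivy.
    At ivy: no right child.
  Visit iris.
  At iris: no right child.
Full in-order sequence: reed, tulip, hop, cedar, moss, sage, poppy, ivy, iris.

3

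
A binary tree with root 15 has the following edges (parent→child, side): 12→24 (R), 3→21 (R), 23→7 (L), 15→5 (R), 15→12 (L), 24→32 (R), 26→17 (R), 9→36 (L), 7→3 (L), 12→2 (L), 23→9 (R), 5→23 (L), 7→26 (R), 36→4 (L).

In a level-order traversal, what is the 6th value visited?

Level-order visits nodes level by level from the root, left to right within each level.
Level 0: 15
Level 1: 12, 5
Level 2: 2, 24, 23
Level 3: 32, 7, 9
Level 4: 3, 26, 36
Level 5: 21, 17, 4
Full level-order sequence: 15, 12, 5, 2, 24, 23, 32, 7, 9, 3, 26, 36, 21, 17, 4.

23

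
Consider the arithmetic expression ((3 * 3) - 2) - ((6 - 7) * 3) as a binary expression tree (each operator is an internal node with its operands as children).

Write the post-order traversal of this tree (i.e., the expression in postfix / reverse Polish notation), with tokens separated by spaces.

Post-order on an expression tree gives postfix notation: for each operator, emit left operand, right operand, then the operator.

3 3 * 2 - 6 7 - 3 * -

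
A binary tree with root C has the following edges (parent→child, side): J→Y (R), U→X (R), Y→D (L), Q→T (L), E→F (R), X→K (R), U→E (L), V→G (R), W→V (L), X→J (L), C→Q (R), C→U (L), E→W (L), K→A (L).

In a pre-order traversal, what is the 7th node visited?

F

Pre-order visits the node, then its left subtree, then its right subtree.
Visit C.
At C: go left to U.
  Visit U.
  At U: go left to E.
    Visit E.
    At E: go left to W.
      Visit W.
      At W: go left to V.
        Visit V.
        At V: no left child.
        At V: go right to G.
          G is a leaf — visit G.
      At W: no right child.
    At E: go right to F.
      F is a leaf — visit F.
  At U: go right to X.
    Visit X.
    At X: go left to J.
      Visit J.
      At J: no left child.
      At J: go right to Y.
        Visit Y.
        At Y: go left to D.
          D is a leaf — visit D.
        At Y: no right child.
    At X: go right to K.
      Visit K.
      At K: go left to A.
        A is a leaf — visit A.
      At K: no right child.
At C: go right to Q.
  Visit Q.
  At Q: go left to T.
    T is a leaf — visit T.
  At Q: no right child.
Full pre-order sequence: C, U, E, W, V, G, F, X, J, Y, D, K, A, Q, T.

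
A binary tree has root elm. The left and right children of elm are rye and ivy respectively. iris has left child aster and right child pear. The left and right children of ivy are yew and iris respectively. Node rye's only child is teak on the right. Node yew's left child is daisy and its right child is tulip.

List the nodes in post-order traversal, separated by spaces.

teak rye daisy tulip yew aster pear iris ivy elm

Post-order visits the left subtree, then the right subtree, then the node.
At elm: go left to rye.
  At rye: no left child.
  At rye: go right to teak.
    teak is a leaf — visit teak.
  Visit rye.
At elm: go right to ivy.
  At ivy: go left to yew.
    At yew: go left to daisy.
      daisy is a leaf — visit daisy.
    At yew: go right to tulip.
      tulip is a leaf — visit tulip.
    Visit yew.
  At ivy: go right to iris.
    At iris: go left to aster.
      aster is a leaf — visit aster.
    At iris: go right to pear.
      pear is a leaf — visit pear.
    Visit iris.
  Visit ivy.
Visit elm.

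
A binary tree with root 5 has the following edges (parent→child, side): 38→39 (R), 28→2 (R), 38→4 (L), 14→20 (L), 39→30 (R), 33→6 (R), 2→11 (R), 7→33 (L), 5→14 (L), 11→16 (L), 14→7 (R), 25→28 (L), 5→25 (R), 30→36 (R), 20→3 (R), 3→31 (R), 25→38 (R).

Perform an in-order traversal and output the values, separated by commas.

20, 3, 31, 14, 33, 6, 7, 5, 28, 2, 16, 11, 25, 4, 38, 39, 30, 36

In-order visits the left subtree, then the node, then the right subtree.
At 5: go left to 14.
  At 14: go left to 20.
    At 20: no left child.
    Visit 20.
    At 20: go right to 3.
      At 3: no left child.
      Visit 3.
      At 3: go right to 31.
        31 is a leaf — visit 31.
  Visit 14.
  At 14: go right to 7.
    At 7: go left to 33.
      At 33: no left child.
      Visit 33.
      At 33: go right to 6.
        6 is a leaf — visit 6.
    Visit 7.
    At 7: no right child.
Visit 5.
At 5: go right to 25.
  At 25: go left to 28.
    At 28: no left child.
    Visit 28.
    At 28: go right to 2.
      At 2: no left child.
      Visit 2.
      At 2: go right to 11.
        At 11: go left to 16.
          16 is a leaf — visit 16.
        Visit 11.
        At 11: no right child.
  Visit 25.
  At 25: go right to 38.
    At 38: go left to 4.
      4 is a leaf — visit 4.
    Visit 38.
    At 38: go right to 39.
      At 39: no left child.
      Visit 39.
      At 39: go right to 30.
        At 30: no left child.
        Visit 30.
        At 30: go right to 36.
          36 is a leaf — visit 36.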